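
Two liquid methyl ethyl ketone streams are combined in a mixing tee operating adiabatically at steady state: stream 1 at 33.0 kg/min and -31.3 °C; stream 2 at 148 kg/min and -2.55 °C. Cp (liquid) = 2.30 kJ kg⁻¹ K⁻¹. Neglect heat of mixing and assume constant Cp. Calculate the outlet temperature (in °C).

T_out = -7.79 °C

Adiabatic, steady state ⇒ Σ ṁᵢCp,ᵢ(T_out − Tᵢ) = 0
Σ ṁᵢCp,ᵢTᵢ = 33.0×2.30×-31.3 + 148×2.30×-2.55 = -3243.7
Σ ṁᵢCp,ᵢ = 33.0×2.30 + 148×2.30 = 416.3
T_out = -3243.7 / 416.3 = -7.7917 °C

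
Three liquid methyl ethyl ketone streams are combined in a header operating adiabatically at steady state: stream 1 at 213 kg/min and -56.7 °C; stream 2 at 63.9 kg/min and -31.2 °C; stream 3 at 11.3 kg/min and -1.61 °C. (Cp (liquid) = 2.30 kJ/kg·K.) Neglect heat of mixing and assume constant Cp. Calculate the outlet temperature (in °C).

Energy balance with Q = 0: Σ ṁᵢCp,ᵢ(T_out − Tᵢ) = 0
Σ ṁᵢCp,ᵢTᵢ = 213×2.30×-56.7 + 63.9×2.30×-31.2 + 11.3×2.30×-1.61 = -32405
Σ ṁᵢCp,ᵢ = 213×2.30 + 63.9×2.30 + 11.3×2.30 = 662.86
T_out = -32405 / 662.86 = -48.886 °C

T_out = -48.9 °C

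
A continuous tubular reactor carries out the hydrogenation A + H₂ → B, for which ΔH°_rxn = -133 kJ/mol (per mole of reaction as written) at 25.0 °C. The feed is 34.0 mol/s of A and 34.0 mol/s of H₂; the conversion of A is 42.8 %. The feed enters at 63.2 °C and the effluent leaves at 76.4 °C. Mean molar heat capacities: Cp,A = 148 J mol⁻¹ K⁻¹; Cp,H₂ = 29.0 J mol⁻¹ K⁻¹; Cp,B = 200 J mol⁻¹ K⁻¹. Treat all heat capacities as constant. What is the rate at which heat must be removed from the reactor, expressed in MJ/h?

Extent of reaction ξ = 0.428 × 34.0 = 14.552 mol/s
Reaction term: ξ·ΔH°_rxn = 14.552 × -133 = -1935.4 kJ/s
Sensible, feed 63.2→25 °C: -229.89 kJ/s
Outlet flows (mol/s): A 19.448, H₂ 19.448, B 14.552
Sensible, products 25→76.4 °C: 326.53 kJ/s
Q = ΔH = -1838.8 kJ/s = -1838.8 kW
Heat removed = 6619.6 MJ/h

Q_out = 6620 MJ/h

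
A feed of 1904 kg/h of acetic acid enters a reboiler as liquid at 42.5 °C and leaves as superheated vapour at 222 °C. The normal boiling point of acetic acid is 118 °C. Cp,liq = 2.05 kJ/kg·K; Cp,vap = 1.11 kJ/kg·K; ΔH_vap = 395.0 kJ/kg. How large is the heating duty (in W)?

Q = 352000 W

liquid 42.5→118 °C: 154.77 kJ/kg
vaporisation at 118 °C: 395 kJ/kg
vapour 118→222 °C: 115.44 kJ/kg
Δh = 154.77 + 395 + 115.44 = 665.22 kJ/kg
Q = ṁ·Δh = 1904 kg/h × 665.22 kJ/kg = 1.2666e+06 kJ/h
|Q| = 351.82 kW = 351820 W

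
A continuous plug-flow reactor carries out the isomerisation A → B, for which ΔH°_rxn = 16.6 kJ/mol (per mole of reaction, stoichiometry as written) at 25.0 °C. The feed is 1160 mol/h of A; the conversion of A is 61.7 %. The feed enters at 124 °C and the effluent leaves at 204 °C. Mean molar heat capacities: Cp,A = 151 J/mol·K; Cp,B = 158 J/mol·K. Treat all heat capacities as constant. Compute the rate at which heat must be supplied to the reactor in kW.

Q_in = 7.44 kW

Extent of reaction ξ = 0.617 × 1160 = 715.72 mol/h
Reaction term: ξ·ΔH°_rxn = 715.72 × 16.6 = 11881 kJ/h
Sensible, feed 124→25 °C: -17341 kJ/h
Outlet flows (mol/h): A 444.28, B 715.72
Sensible, products 25→204 °C: 32250 kJ/h
Q = ΔH = 26791 kJ/h = 7.4418 kW
Heat supplied = 7.4418 kW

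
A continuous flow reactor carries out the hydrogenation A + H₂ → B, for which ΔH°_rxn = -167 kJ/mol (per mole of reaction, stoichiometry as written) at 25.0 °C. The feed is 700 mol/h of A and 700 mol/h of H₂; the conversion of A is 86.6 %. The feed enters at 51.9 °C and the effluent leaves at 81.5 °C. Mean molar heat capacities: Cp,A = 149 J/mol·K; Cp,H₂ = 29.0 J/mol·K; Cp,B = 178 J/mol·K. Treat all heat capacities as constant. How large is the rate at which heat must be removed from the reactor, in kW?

Extent of reaction ξ = 0.866 × 700 = 606.2 mol/h
Reaction term: ξ·ΔH°_rxn = 606.2 × -167 = -101240 kJ/h
Sensible, feed 51.9→25 °C: -3351.7 kJ/h
Outlet flows (mol/h): A 93.8, H₂ 93.8, B 606.2
Sensible, products 25→81.5 °C: 7039.9 kJ/h
Q = ΔH = -97547 kJ/h = -27.096 kW
Heat removed = 27.096 kW

Q_out = 27.1 kW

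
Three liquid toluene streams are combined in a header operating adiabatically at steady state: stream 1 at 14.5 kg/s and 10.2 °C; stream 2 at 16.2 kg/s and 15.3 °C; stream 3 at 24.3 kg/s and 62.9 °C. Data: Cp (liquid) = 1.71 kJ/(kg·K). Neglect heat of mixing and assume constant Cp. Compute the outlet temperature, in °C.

Energy balance with Q = 0: Σ ṁᵢCp,ᵢ(T_out − Tᵢ) = 0
T_out = Σ ṁᵢCp,ᵢTᵢ / Σ ṁᵢCp,ᵢ
      = 3290.4 / 94.05 = 34.986 °C

T_out = 35.0 °C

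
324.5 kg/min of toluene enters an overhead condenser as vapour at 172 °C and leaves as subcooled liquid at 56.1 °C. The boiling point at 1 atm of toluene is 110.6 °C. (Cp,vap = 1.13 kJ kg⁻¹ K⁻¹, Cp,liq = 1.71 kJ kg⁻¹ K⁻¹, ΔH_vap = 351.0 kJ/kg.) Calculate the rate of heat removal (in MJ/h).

Q_c = 10000 MJ/h

vapour 172→110.6 °C: -69.382 kJ/kg
condensation at 110.6 °C: -351 kJ/kg
liquid 110.6→56.1 °C: -93.195 kJ/kg
Δh = -69.382 + -351 + -93.195 = -513.58 kJ/kg
Q = ṁ·Δh = 324.5 kg/min × -513.58 kJ/kg = -166660 kJ/min
|Q| = 2777.6 kW = 9999.3 MJ/h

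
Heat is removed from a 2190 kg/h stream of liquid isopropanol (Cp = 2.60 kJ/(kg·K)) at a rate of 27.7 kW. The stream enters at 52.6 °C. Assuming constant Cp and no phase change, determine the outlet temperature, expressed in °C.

T_out = 35.1 °C

Q = 27.7 kW = 99720 kJ/h
ΔT = Q/(ṁ·Cp) = 99720/(2190×2.60) = 17.513 K
T_out = 52.6 − 17.513 = 35.087 °C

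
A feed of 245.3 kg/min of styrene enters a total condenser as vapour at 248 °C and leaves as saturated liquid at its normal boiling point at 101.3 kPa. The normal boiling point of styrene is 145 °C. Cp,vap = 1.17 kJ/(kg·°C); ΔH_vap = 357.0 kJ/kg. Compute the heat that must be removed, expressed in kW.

vapour 248→145 °C: -120.51 kJ/kg
condensation at 145 °C: -357 kJ/kg
Δh = -120.51 + -357 = -477.51 kJ/kg
Q = ṁ·Δh = 245.3 kg/min × -477.51 kJ/kg = -117130 kJ/min
|Q| = 1952.2 kW

Q_c = 1950 kW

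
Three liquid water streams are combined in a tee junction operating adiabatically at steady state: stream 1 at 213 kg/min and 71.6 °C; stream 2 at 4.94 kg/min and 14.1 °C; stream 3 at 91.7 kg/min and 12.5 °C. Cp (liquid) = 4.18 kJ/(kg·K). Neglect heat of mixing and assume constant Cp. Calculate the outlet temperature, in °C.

No heat crosses the boundary, so H_out = H_in.
T_out = Σ ṁᵢCp,ᵢTᵢ / Σ ṁᵢCp,ᵢ
      = 68831 / 1294.3 = 53.18 °C

T_out = 53.2 °C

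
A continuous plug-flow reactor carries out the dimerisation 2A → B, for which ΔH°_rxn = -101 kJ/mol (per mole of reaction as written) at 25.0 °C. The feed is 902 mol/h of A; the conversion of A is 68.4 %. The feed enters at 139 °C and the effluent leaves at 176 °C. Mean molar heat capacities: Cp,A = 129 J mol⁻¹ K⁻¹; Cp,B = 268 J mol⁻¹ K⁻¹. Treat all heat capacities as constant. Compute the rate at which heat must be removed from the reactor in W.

Q_out = 7330 W

Extent of reaction ξ = 0.684 × 902 / 2 = 308.48 mol/h
Reaction term: ξ·ΔH°_rxn = 308.48 × -101 = -31157 kJ/h
Sensible, feed 139→25 °C: -13265 kJ/h
Outlet flows (mol/h): A 285.03, B 308.48
Sensible, products 25→176 °C: 18036 kJ/h
Q = ΔH = -26386 kJ/h = -7.3294 kW
Heat removed = 7329.4 W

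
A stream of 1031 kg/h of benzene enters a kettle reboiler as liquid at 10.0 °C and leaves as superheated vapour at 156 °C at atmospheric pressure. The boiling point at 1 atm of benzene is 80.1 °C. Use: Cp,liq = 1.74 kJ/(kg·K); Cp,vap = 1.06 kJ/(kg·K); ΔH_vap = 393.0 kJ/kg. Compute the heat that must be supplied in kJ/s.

liquid 10.0→80.1 °C: 121.97 kJ/kg
vaporisation at 80.1 °C: 393 kJ/kg
vapour 80.1→156 °C: 80.454 kJ/kg
Δh = 121.97 + 393 + 80.454 = 595.43 kJ/kg
Q = ṁ·Δh = 1031 kg/h × 595.43 kJ/kg = 613890 kJ/h
|Q| = 170.52 kW

Q = 171 kJ/s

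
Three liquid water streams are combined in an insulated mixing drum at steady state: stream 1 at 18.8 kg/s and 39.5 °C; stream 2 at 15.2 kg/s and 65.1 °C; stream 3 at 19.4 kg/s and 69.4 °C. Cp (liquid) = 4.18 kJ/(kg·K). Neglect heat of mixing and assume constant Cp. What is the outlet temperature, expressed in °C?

T_out = 57.6 °C

No heat crosses the boundary, so H_out = H_in.
Σ ṁᵢCp,ᵢTᵢ = 18.8×4.18×39.5 + 15.2×4.18×65.1 + 19.4×4.18×69.4 = 12868
Σ ṁᵢCp,ᵢ = 18.8×4.18 + 15.2×4.18 + 19.4×4.18 = 223.21
T_out = 12868 / 223.21 = 57.649 °C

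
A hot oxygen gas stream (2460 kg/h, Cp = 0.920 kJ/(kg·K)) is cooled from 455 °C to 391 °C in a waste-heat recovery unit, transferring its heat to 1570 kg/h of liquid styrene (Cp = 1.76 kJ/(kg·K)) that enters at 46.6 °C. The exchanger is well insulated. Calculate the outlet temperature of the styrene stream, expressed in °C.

Heat released by hot stream: Q = 2460 × 0.920 × (455 − 391) = 144840 kJ/h
Energy balance on cold side (adiabatic exchanger): Q = ṁ_c·Cp_c·(T_c,out − T_c,in)
T_c,out = 46.6 + 144840/(1570 × 1.76) = 99.019 °C

T_c,out = 99.0 °C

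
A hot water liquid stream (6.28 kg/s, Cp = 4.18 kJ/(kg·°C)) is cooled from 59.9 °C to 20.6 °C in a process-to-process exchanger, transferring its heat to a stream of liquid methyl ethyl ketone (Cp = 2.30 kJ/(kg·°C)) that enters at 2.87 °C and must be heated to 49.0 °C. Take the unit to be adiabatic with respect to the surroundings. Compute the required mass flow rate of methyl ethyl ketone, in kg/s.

ṁ_c = 9.72 kg/s

Heat released by hot stream: Q = 6.28 × 4.18 × (59.9 − 20.6) = 1031.6 kJ/s
Energy balance on cold side (adiabatic exchanger): Q = ṁ_c·Cp_c·(T_c,out − T_c,in)
ṁ_c = 1031.6 / [2.30 × (49.0 − 2.87)] = 9.7234 kg/s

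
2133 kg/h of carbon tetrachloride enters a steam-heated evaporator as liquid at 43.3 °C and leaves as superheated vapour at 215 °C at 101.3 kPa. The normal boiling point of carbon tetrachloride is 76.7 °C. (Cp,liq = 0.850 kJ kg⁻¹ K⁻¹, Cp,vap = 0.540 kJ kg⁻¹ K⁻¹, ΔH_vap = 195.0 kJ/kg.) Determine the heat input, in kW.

liquid 43.3→76.7 °C: 28.39 kJ/kg
vaporisation at 76.7 °C: 195 kJ/kg
vapour 76.7→215 °C: 74.682 kJ/kg
Δh = 28.39 + 195 + 74.682 = 298.07 kJ/kg
Q = ṁ·Δh = 2133 kg/h × 298.07 kJ/kg = 635790 kJ/h
|Q| = 176.61 kW

Q = 177 kW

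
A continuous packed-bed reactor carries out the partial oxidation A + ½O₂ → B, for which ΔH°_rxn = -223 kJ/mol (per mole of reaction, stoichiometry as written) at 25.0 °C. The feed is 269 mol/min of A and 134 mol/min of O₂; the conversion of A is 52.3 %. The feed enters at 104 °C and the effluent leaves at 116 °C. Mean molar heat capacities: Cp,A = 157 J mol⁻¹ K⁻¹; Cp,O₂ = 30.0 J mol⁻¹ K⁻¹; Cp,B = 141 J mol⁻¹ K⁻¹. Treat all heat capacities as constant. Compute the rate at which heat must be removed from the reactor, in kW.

Q_out = 520 kW

Extent of reaction ξ = 0.523 × 269 = 140.69 mol/min
Reaction term: ξ·ΔH°_rxn = 140.69 × -223 = -31373 kJ/min
Sensible, feed 104→25 °C: -3654 kJ/min
Outlet flows (mol/min): A 128.31, O₂ 63.656, B 140.69
Sensible, products 25→116 °C: 3812.1 kJ/min
Q = ΔH = -31215 kJ/min = -520.25 kW
Heat removed = 520.25 kW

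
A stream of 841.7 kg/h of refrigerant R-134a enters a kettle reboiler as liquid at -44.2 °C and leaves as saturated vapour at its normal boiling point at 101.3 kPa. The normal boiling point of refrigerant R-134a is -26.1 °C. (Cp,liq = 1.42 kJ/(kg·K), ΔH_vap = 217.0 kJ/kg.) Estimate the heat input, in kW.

Q = 56.7 kW

liquid -44.2→-26.1 °C: 25.702 kJ/kg
vaporisation at -26.1 °C: 217 kJ/kg
Δh = 25.702 + 217 = 242.7 kJ/kg
Q = ṁ·Δh = 841.7 kg/h × 242.7 kJ/kg = 204280 kJ/h
|Q| = 56.745 kW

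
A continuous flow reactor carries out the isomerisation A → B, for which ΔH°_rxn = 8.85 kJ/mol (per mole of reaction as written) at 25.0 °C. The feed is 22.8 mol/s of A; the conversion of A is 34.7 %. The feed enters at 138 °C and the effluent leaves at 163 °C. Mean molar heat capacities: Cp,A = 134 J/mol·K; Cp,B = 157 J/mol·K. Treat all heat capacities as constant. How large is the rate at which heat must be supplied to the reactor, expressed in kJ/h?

Q_in = 617000 kJ/h

Extent of reaction ξ = 0.347 × 22.8 = 7.9116 mol/s
Reaction term: ξ·ΔH°_rxn = 7.9116 × 8.85 = 70.018 kJ/s
Sensible, feed 138→25 °C: -345.24 kJ/s
Outlet flows (mol/s): A 14.888, B 7.9116
Sensible, products 25→163 °C: 446.73 kJ/s
Q = ΔH = 171.51 kJ/s = 171.51 kW
Heat supplied = 617430 kJ/h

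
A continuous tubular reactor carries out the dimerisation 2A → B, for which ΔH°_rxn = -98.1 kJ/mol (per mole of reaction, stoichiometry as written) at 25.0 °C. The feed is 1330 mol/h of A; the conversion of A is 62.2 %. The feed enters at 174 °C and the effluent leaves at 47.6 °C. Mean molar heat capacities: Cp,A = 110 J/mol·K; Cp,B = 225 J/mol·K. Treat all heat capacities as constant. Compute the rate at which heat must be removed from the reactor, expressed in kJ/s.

Q_out = 16.4 kJ/s

Extent of reaction ξ = 0.622 × 1330 / 2 = 413.63 mol/h
Reaction term: ξ·ΔH°_rxn = 413.63 × -98.1 = -40577 kJ/h
Sensible, feed 174→25 °C: -21799 kJ/h
Outlet flows (mol/h): A 502.74, B 413.63
Sensible, products 25→47.6 °C: 3353.1 kJ/h
Q = ΔH = -59023 kJ/h = -16.395 kW
Heat removed = 16.395 kJ/s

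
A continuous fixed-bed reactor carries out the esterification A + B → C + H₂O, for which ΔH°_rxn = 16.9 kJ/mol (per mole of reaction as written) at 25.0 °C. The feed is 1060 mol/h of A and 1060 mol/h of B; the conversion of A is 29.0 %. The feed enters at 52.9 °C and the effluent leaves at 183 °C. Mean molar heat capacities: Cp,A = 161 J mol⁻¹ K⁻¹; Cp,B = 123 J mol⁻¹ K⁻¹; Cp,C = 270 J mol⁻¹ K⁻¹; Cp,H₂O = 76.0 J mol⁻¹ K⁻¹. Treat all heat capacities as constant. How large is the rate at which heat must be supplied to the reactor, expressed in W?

Q_in = 13200 W

Extent of reaction ξ = 0.290 × 1060 = 307.4 mol/h
Reaction term: ξ·ΔH°_rxn = 307.4 × 16.9 = 5195.1 kJ/h
Sensible, feed 52.9→25 °C: -8399 kJ/h
Outlet flows (mol/h): A 752.6, B 752.6, C 307.4, H₂O 307.4
Sensible, products 25→183 °C: 50576 kJ/h
Q = ΔH = 47372 kJ/h = 13.159 kW
Heat supplied = 13159 W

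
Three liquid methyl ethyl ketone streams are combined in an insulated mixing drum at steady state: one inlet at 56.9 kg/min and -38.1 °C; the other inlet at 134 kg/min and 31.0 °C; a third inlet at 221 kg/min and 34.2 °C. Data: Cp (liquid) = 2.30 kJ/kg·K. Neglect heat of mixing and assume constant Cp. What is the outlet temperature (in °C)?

T_out = 23.2 °C

Energy balance with Q = 0: Σ ṁᵢCp,ᵢ(T_out − Tᵢ) = 0
T_out = Σ ṁᵢCp,ᵢTᵢ / Σ ṁᵢCp,ᵢ
      = 21952 / 947.37 = 23.171 °C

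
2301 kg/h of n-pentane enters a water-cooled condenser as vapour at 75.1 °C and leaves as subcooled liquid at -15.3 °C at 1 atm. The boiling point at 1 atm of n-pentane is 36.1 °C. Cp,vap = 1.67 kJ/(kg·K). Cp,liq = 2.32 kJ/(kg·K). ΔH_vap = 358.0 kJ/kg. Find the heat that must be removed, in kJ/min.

vapour 75.1→36.1 °C: -65.13 kJ/kg
condensation at 36.1 °C: -358 kJ/kg
liquid 36.1→-15.3 °C: -119.25 kJ/kg
Δh = -65.13 + -358 + -119.25 = -542.38 kJ/kg
Q = ṁ·Δh = 2301 kg/h × -542.38 kJ/kg = -1.248e+06 kJ/h
|Q| = 346.67 kW = 20800 kJ/min

Q_c = 20800 kJ/min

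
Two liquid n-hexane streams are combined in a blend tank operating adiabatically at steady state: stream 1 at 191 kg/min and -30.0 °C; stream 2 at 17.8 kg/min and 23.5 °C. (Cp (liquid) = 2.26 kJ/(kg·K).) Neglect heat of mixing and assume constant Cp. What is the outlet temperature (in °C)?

T_out = -25.4 °C

Adiabatic, steady state ⇒ Σ ṁᵢCp,ᵢ(T_out − Tᵢ) = 0
Σ ṁᵢCp,ᵢTᵢ = 191×2.26×-30.0 + 17.8×2.26×23.5 = -12004
Σ ṁᵢCp,ᵢ = 191×2.26 + 17.8×2.26 = 471.89
T_out = -12004 / 471.89 = -25.439 °C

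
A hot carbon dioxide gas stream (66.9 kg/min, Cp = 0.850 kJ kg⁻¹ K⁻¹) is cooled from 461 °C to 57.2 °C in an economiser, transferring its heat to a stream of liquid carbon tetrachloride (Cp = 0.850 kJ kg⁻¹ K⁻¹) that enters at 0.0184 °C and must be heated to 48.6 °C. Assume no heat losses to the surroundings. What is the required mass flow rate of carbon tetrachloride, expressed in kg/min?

ṁ_c = 556 kg/min

Heat released by hot stream: Q = 66.9 × 0.850 × (461 − 57.2) = 22962 kJ/min
Energy balance on cold side (adiabatic exchanger): Q = ṁ_c·Cp_c·(T_c,out − T_c,in)
ṁ_c = 22962 / [0.850 × (48.6 − 0.0184)] = 556.06 kg/min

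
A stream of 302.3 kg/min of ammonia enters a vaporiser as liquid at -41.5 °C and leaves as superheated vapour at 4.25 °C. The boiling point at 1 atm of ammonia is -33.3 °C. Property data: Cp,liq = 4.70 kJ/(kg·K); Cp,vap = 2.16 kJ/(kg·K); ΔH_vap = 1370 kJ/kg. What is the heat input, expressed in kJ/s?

liquid -41.5→-33.3 °C: 38.54 kJ/kg
vaporisation at -33.3 °C: 1370 kJ/kg
vapour -33.3→4.25 °C: 81.108 kJ/kg
Δh = 38.54 + 1370 + 81.108 = 1489.6 kJ/kg
Q = ṁ·Δh = 302.3 kg/min × 1489.6 kJ/kg = 450320 kJ/min
|Q| = 7505.3 kW

Q = 7510 kJ/s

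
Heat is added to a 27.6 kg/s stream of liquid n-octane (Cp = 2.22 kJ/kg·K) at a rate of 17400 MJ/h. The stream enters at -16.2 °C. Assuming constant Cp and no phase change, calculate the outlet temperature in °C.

T_out = 62.7 °C

Q = 17400 MJ/h = 4833.3 kJ/s
ΔT = Q/(ṁ·Cp) = 4833.3/(27.6×2.22) = 78.883 K
T_out = -16.2 + 78.883 = 62.683 °C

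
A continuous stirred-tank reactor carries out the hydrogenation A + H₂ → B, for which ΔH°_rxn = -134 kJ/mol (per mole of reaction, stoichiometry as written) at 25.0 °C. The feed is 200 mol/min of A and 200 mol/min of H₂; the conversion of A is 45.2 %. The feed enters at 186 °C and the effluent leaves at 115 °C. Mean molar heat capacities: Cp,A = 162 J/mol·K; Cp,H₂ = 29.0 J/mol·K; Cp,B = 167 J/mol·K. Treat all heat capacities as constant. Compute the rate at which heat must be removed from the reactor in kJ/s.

Q_out = 250 kJ/s

Extent of reaction ξ = 0.452 × 200 = 90.4 mol/min
Reaction term: ξ·ΔH°_rxn = 90.4 × -134 = -12114 kJ/min
Sensible, feed 186→25 °C: -6150.2 kJ/min
Outlet flows (mol/min): A 109.6, H₂ 109.6, B 90.4
Sensible, products 25→115 °C: 3242.7 kJ/min
Q = ΔH = -15021 kJ/min = -250.35 kW
Heat removed = 250.35 kJ/s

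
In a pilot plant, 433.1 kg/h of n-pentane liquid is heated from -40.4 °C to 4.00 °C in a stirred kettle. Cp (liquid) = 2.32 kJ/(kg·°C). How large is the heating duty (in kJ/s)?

Q = ṁ·Cp·ΔT = 433.1 × 2.32 × (4.00 − -40.4) = 44613 kJ/h
Converting: 44613 / 3600 s = 12.392 kW

Q = 12.4 kJ/s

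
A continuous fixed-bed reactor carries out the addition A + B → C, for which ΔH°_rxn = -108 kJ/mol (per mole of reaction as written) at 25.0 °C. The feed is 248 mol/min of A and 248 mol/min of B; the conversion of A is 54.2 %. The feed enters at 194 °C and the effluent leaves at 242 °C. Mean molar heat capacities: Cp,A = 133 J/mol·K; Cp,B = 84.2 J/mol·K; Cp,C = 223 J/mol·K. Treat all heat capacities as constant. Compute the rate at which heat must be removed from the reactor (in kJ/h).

Q_out = 706000 kJ/h

Extent of reaction ξ = 0.542 × 248 = 134.42 mol/min
Reaction term: ξ·ΔH°_rxn = 134.42 × -108 = -14517 kJ/min
Sensible, feed 194→25 °C: -9103.3 kJ/min
Outlet flows (mol/min): A 113.58, B 113.58, C 134.42
Sensible, products 25→242 °C: 11858 kJ/min
Q = ΔH = -11762 kJ/min = -196.04 kW
Heat removed = 705730 kJ/h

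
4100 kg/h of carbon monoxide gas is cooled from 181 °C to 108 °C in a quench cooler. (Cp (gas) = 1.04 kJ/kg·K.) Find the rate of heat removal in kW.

Q = ṁ·Cp·ΔT = 4100 × 1.04 × (108 − 181) = -311270 kJ/h
Converting: 311270 / 3600 s = 86.464 kW

Q_c = 86.5 kW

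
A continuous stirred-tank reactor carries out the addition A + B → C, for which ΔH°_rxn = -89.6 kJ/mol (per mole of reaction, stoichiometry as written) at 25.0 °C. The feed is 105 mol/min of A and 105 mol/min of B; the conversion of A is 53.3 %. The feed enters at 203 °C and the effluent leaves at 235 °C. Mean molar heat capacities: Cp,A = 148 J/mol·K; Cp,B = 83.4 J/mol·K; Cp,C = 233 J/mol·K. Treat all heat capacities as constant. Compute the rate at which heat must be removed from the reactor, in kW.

Q_out = 70.3 kW

Extent of reaction ξ = 0.533 × 105 = 55.965 mol/min
Reaction term: ξ·ΔH°_rxn = 55.965 × -89.6 = -5014.5 kJ/min
Sensible, feed 203→25 °C: -4324.9 kJ/min
Outlet flows (mol/min): A 49.035, B 49.035, C 55.965
Sensible, products 25→235 °C: 5121.2 kJ/min
Q = ΔH = -4218.2 kJ/min = -70.303 kW
Heat removed = 70.303 kW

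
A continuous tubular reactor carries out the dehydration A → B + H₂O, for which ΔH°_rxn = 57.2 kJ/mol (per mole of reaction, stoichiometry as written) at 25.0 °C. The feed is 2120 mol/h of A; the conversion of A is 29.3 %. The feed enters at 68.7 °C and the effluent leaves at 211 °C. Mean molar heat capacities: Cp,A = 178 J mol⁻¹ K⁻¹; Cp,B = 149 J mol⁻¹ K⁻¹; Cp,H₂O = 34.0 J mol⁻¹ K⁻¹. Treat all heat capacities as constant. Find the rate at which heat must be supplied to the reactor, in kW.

Extent of reaction ξ = 0.293 × 2120 = 621.16 mol/h
Reaction term: ξ·ΔH°_rxn = 621.16 × 57.2 = 35530 kJ/h
Sensible, feed 68.7→25 °C: -16491 kJ/h
Outlet flows (mol/h): A 1498.8, B 621.16, H₂O 621.16
Sensible, products 25→211 °C: 70767 kJ/h
Q = ΔH = 89806 kJ/h = 24.946 kW
Heat supplied = 24.946 kW

Q_in = 24.9 kW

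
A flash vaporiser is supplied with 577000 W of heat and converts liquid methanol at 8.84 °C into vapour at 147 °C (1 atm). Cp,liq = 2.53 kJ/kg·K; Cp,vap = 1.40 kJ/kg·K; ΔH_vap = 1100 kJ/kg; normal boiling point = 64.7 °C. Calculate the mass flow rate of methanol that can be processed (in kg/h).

ṁ = 1530 kg/h

Δh = 2.53×(64.7−8.84) + 1100 + 1.40×(147−64.7) = 1356.5 kJ/kg
Q = 577000 W = 577 kJ/s = 2.0772e+06 kJ/h
ṁ = Q/Δh = 2.0772e+06 / 1356.5 = 1531.2 kg/h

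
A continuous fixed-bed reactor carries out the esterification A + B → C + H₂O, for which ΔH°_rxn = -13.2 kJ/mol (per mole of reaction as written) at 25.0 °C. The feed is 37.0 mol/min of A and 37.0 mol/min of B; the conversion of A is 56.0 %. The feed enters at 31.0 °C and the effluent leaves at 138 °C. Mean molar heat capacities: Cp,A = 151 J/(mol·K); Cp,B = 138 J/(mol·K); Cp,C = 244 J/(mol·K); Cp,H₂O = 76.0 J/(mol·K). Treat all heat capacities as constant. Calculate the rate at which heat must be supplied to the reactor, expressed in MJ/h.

Q_in = 56.6 MJ/h

Extent of reaction ξ = 0.560 × 37.0 = 20.72 mol/min
Reaction term: ξ·ΔH°_rxn = 20.72 × -13.2 = -273.5 kJ/min
Sensible, feed 31.0→25 °C: -64.158 kJ/min
Outlet flows (mol/min): A 16.28, B 16.28, C 20.72, H₂O 20.72
Sensible, products 25→138 °C: 1280.9 kJ/min
Q = ΔH = 943.23 kJ/min = 15.72 kW
Heat supplied = 56.594 MJ/h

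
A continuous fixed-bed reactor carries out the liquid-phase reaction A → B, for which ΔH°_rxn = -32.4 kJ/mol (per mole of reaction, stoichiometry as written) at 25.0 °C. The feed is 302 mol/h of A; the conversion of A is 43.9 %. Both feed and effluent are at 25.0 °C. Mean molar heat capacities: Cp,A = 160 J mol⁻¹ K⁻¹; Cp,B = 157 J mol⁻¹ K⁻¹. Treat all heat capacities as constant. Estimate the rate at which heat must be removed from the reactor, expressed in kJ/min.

Q_out = 71.6 kJ/min

Extent of reaction ξ = 0.439 × 302 = 132.58 mol/h
Reaction term: ξ·ΔH°_rxn = 132.58 × -32.4 = -4295.5 kJ/h
Q = ΔH = -4295.5 kJ/h = -1.1932 kW
Heat removed = 71.592 kJ/min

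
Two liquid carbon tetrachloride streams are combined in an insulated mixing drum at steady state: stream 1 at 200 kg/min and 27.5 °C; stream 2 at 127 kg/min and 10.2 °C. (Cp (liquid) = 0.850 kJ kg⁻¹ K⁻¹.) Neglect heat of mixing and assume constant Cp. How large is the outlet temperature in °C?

No heat crosses the boundary, so H_out = H_in.
Σ ṁᵢCp,ᵢTᵢ = 200×0.850×27.5 + 127×0.850×10.2 = 5776.1
Σ ṁᵢCp,ᵢ = 200×0.850 + 127×0.850 = 277.95
T_out = 5776.1 / 277.95 = 20.781 °C

T_out = 20.8 °C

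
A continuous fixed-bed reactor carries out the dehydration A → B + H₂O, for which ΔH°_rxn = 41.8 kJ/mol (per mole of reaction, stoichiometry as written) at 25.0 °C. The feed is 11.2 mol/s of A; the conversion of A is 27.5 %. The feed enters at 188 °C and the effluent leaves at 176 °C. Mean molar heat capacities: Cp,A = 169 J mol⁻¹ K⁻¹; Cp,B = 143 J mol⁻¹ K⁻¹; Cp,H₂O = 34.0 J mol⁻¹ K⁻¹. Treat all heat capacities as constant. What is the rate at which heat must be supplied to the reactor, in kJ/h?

Extent of reaction ξ = 0.275 × 11.2 = 3.08 mol/s
Reaction term: ξ·ΔH°_rxn = 3.08 × 41.8 = 128.74 kJ/s
Sensible, feed 188→25 °C: -308.53 kJ/s
Outlet flows (mol/s): A 8.12, B 3.08, H₂O 3.08
Sensible, products 25→176 °C: 289.53 kJ/s
Q = ΔH = 109.75 kJ/s = 109.75 kW
Heat supplied = 395100 kJ/h

Q_in = 395000 kJ/h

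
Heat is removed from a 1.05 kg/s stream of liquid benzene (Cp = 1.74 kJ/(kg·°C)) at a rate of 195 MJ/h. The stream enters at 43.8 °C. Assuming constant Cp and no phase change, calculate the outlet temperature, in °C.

T_out = 14.2 °C

Q = 195 MJ/h = 54.167 kJ/s
ΔT = Q/(ṁ·Cp) = 54.167/(1.05×1.74) = 29.648 K
T_out = 43.8 − 29.648 = 14.152 °C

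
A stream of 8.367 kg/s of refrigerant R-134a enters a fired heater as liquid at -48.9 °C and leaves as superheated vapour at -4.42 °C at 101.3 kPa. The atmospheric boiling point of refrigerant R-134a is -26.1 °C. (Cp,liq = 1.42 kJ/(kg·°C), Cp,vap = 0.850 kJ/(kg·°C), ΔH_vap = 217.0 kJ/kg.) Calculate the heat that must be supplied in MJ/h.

Q = 8070 MJ/h

liquid -48.9→-26.1 °C: 32.376 kJ/kg
vaporisation at -26.1 °C: 217 kJ/kg
vapour -26.1→-4.42 °C: 18.428 kJ/kg
Δh = 32.376 + 217 + 18.428 = 267.8 kJ/kg
Q = ṁ·Δh = 8.367 kg/s × 267.8 kJ/kg = 2240.7 kJ/s
|Q| = 2240.7 kW = 8066.6 MJ/h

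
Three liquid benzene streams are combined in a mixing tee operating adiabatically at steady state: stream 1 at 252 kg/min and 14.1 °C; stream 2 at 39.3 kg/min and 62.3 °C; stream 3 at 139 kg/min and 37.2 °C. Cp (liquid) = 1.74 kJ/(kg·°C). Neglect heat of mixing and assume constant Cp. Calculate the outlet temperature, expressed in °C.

Adiabatic, steady state ⇒ Σ ṁᵢCp,ᵢ(T_out − Tᵢ) = 0
T_out = Σ ṁᵢCp,ᵢTᵢ / Σ ṁᵢCp,ᵢ
      = 19440 / 748.72 = 25.964 °C

T_out = 26.0 °C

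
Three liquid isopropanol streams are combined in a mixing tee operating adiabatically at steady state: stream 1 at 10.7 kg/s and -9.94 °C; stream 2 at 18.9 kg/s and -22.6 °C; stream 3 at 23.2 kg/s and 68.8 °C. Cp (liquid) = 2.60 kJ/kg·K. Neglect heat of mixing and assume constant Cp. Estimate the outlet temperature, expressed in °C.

T_out = 20.1 °C

No heat crosses the boundary, so H_out = H_in.
Σ ṁᵢCp,ᵢTᵢ = 10.7×2.60×-9.94 + 18.9×2.60×-22.6 + 23.2×2.60×68.8 = 2762.9
Σ ṁᵢCp,ᵢ = 10.7×2.60 + 18.9×2.60 + 23.2×2.60 = 137.28
T_out = 2762.9 / 137.28 = 20.126 °C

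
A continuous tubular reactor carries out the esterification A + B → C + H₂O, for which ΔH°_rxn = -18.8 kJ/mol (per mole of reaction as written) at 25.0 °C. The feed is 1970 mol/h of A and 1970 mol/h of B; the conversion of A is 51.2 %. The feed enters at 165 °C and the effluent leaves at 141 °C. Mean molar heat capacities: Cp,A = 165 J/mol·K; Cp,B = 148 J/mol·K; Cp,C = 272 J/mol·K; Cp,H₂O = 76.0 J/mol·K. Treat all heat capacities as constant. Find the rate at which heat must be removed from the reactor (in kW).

Q_out = 8.24 kW

Extent of reaction ξ = 0.512 × 1970 = 1008.6 mol/h
Reaction term: ξ·ΔH°_rxn = 1008.6 × -18.8 = -18962 kJ/h
Sensible, feed 165→25 °C: -86325 kJ/h
Outlet flows (mol/h): A 961.36, B 961.36, C 1008.6, H₂O 1008.6
Sensible, products 25→141 °C: 75622 kJ/h
Q = ΔH = -29666 kJ/h = -8.2406 kW
Heat removed = 8.2406 kW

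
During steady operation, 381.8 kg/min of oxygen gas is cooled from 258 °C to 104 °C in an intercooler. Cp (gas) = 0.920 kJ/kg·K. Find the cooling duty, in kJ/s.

Q_c = 902 kJ/s

Q = ṁ·Cp·ΔT = 381.8 × 0.920 × (104 − 258) = -54093 kJ/min
Converting: 54093 / 60 s = 901.56 kW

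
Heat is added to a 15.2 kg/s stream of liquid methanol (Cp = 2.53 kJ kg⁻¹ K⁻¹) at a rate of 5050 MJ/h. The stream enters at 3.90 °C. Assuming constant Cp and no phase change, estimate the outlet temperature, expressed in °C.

Q = 5050 MJ/h = 1402.8 kJ/s
ΔT = Q/(ṁ·Cp) = 1402.8/(15.2×2.53) = 36.477 K
T_out = 3.90 + 36.477 = 40.377 °C

T_out = 40.4 °C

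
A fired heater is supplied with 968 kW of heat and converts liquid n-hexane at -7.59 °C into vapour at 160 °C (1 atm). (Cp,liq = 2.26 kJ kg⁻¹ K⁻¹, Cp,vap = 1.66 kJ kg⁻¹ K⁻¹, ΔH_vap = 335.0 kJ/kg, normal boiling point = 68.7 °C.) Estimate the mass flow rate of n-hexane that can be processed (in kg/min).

Δh = 2.26×(68.7−-7.59) + 335.0 + 1.66×(160−68.7) = 658.97 kJ/kg
Q = 968 kW = 968 kJ/s = 58080 kJ/min
ṁ = Q/Δh = 58080 / 658.97 = 88.137 kg/min

ṁ = 88.1 kg/min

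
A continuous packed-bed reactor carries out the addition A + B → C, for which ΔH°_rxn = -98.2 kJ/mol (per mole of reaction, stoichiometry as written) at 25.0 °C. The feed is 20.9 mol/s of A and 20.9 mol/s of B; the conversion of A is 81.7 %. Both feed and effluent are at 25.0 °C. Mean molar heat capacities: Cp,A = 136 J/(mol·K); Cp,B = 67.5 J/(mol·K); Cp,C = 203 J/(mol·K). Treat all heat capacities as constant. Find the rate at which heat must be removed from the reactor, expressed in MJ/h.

Extent of reaction ξ = 0.817 × 20.9 = 17.075 mol/s
Reaction term: ξ·ΔH°_rxn = 17.075 × -98.2 = -1676.8 kJ/s
Q = ΔH = -1676.8 kJ/s = -1676.8 kW
Heat removed = 6036.5 MJ/h

Q_out = 6040 MJ/h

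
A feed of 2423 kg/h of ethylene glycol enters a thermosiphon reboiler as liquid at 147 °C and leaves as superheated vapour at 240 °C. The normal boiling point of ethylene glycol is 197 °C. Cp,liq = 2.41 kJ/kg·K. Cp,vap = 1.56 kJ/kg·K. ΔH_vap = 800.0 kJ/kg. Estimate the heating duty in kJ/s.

liquid 147→197 °C: 120.5 kJ/kg
vaporisation at 197 °C: 800 kJ/kg
vapour 197→240 °C: 67.08 kJ/kg
Δh = 120.5 + 800 + 67.08 = 987.58 kJ/kg
Q = ṁ·Δh = 2423 kg/h × 987.58 kJ/kg = 2.3929e+06 kJ/h
|Q| = 664.7 kW

Q = 665 kJ/s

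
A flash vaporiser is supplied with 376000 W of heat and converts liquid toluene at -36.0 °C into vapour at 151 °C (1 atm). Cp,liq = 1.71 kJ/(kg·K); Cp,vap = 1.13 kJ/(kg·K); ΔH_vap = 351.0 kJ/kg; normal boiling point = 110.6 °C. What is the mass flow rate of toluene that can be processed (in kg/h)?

ṁ = 2090 kg/h

Δh = 1.71×(110.6−-36.0) + 351.0 + 1.13×(151−110.6) = 647.34 kJ/kg
Q = 376000 W = 376 kJ/s = 1.3536e+06 kJ/h
ṁ = Q/Δh = 1.3536e+06 / 647.34 = 2091 kg/h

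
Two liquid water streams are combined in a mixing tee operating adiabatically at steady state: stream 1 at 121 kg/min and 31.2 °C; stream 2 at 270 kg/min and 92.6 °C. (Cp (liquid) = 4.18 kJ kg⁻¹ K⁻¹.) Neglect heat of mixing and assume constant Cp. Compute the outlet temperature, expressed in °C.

T_out = 73.6 °C

No heat crosses the boundary, so H_out = H_in.
T_out = Σ ṁᵢCp,ᵢTᵢ / Σ ṁᵢCp,ᵢ
      = 120290 / 1634.4 = 73.599 °C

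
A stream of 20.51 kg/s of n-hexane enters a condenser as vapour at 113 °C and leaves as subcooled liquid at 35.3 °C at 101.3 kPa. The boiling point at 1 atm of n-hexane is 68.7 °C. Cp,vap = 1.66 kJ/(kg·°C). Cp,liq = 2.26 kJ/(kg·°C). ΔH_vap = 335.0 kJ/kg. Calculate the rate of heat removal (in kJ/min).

vapour 113→68.7 °C: -73.538 kJ/kg
condensation at 68.7 °C: -335 kJ/kg
liquid 68.7→35.3 °C: -75.484 kJ/kg
Δh = -73.538 + -335 + -75.484 = -484.02 kJ/kg
Q = ṁ·Δh = 20.51 kg/s × -484.02 kJ/kg = -9927.3 kJ/s
|Q| = 9927.3 kW = 595640 kJ/min

Q_c = 596000 kJ/min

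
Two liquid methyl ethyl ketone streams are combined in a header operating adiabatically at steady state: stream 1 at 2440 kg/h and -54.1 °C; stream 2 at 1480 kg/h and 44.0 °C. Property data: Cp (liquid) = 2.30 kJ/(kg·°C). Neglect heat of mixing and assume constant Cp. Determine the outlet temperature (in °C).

T_out = -17.1 °C

Energy balance with Q = 0: Σ ṁᵢCp,ᵢ(T_out − Tᵢ) = 0
Σ ṁᵢCp,ᵢTᵢ = 2440×2.30×-54.1 + 1480×2.30×44.0 = -153830
Σ ṁᵢCp,ᵢ = 2440×2.30 + 1480×2.30 = 9016
T_out = -153830 / 9016 = -17.062 °C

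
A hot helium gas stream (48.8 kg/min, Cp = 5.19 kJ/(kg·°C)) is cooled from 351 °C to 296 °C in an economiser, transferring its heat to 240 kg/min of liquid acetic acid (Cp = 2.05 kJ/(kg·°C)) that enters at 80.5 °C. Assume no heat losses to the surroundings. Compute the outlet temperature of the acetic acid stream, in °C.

Heat released by hot stream: Q = 48.8 × 5.19 × (351 − 296) = 13930 kJ/min
Energy balance on cold side (adiabatic exchanger): Q = ṁ_c·Cp_c·(T_c,out − T_c,in)
T_c,out = 80.5 + 13930/(240 × 2.05) = 108.81 °C

T_c,out = 109 °C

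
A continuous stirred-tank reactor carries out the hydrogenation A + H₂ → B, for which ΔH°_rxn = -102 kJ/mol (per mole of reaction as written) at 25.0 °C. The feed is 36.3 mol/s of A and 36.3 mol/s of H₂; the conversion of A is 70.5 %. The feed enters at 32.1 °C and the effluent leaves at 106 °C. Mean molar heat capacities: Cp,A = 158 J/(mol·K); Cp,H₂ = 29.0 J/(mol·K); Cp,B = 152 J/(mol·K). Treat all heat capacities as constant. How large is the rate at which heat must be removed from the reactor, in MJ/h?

Q_out = 7850 MJ/h

Extent of reaction ξ = 0.705 × 36.3 = 25.591 mol/s
Reaction term: ξ·ΔH°_rxn = 25.591 × -102 = -2610.3 kJ/s
Sensible, feed 32.1→25 °C: -48.196 kJ/s
Outlet flows (mol/s): A 10.709, H₂ 10.709, B 25.591
Sensible, products 25→106 °C: 477.28 kJ/s
Q = ΔH = -2181.2 kJ/s = -2181.2 kW
Heat removed = 7852.5 MJ/h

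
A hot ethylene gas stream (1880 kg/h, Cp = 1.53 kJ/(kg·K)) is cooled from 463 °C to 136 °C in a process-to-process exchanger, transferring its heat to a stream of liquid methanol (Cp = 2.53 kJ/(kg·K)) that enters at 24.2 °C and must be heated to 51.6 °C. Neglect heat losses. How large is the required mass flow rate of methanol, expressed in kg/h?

ṁ_c = 13600 kg/h

Heat released by hot stream: Q = 1880 × 1.53 × (463 − 136) = 940580 kJ/h
Energy balance on cold side (adiabatic exchanger): Q = ṁ_c·Cp_c·(T_c,out − T_c,in)
ṁ_c = 940580 / [2.53 × (51.6 − 24.2)] = 13568 kg/h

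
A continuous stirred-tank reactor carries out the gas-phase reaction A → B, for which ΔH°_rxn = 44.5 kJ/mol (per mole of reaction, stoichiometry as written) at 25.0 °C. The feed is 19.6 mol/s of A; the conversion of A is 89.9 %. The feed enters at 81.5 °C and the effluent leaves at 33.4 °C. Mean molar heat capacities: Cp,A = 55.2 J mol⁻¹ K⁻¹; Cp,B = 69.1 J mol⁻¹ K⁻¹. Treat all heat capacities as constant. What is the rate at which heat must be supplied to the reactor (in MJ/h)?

Q_in = 2640 MJ/h

Extent of reaction ξ = 0.899 × 19.6 = 17.62 mol/s
Reaction term: ξ·ΔH°_rxn = 17.62 × 44.5 = 784.11 kJ/s
Sensible, feed 81.5→25 °C: -61.128 kJ/s
Outlet flows (mol/s): A 1.9796, B 17.62
Sensible, products 25→33.4 °C: 11.145 kJ/s
Q = ΔH = 734.12 kJ/s = 734.12 kW
Heat supplied = 2642.8 MJ/h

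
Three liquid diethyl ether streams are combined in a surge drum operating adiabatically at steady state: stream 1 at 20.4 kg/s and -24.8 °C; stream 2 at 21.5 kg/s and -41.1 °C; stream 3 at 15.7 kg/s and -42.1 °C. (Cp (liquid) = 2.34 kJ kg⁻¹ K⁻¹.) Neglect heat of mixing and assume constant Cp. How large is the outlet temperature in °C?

T_out = -35.6 °C

Adiabatic, steady state ⇒ Σ ṁᵢCp,ᵢ(T_out − Tᵢ) = 0
T_out = Σ ṁᵢCp,ᵢTᵢ / Σ ṁᵢCp,ᵢ
      = -4798.3 / 134.78 = -35.6 °C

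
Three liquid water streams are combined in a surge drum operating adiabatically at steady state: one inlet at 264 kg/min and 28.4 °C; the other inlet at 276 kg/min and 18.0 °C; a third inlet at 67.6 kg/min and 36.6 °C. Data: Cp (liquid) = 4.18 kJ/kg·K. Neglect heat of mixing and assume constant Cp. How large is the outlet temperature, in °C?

T_out = 24.6 °C

Energy balance with Q = 0: Σ ṁᵢCp,ᵢ(T_out − Tᵢ) = 0
Σ ṁᵢCp,ᵢTᵢ = 264×4.18×28.4 + 276×4.18×18.0 + 67.6×4.18×36.6 = 62448
Σ ṁᵢCp,ᵢ = 264×4.18 + 276×4.18 + 67.6×4.18 = 2539.8
T_out = 62448 / 2539.8 = 24.588 °C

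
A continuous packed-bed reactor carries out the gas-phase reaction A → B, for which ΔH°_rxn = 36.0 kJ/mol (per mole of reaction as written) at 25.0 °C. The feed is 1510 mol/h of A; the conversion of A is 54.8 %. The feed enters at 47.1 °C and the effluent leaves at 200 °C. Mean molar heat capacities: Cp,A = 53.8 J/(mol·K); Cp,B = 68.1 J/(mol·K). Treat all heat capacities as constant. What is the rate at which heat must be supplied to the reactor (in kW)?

Q_in = 12.3 kW

Extent of reaction ξ = 0.548 × 1510 = 827.48 mol/h
Reaction term: ξ·ΔH°_rxn = 827.48 × 36.0 = 29789 kJ/h
Sensible, feed 47.1→25 °C: -1795.4 kJ/h
Outlet flows (mol/h): A 682.52, B 827.48
Sensible, products 25→200 °C: 16287 kJ/h
Q = ΔH = 44281 kJ/h = 12.3 kW
Heat supplied = 12.3 kW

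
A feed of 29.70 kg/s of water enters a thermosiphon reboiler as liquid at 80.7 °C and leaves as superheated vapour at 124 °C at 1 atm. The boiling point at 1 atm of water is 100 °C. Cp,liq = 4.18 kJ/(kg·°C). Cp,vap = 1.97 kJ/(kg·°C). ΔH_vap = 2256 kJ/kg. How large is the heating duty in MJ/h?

liquid 80.7→100 °C: 80.674 kJ/kg
vaporisation at 100 °C: 2256 kJ/kg
vapour 100→124 °C: 47.28 kJ/kg
Δh = 80.674 + 2256 + 47.28 = 2384 kJ/kg
Q = ṁ·Δh = 29.70 kg/s × 2384 kJ/kg = 70803 kJ/s
|Q| = 70803 kW = 254890 MJ/h

Q = 255000 MJ/h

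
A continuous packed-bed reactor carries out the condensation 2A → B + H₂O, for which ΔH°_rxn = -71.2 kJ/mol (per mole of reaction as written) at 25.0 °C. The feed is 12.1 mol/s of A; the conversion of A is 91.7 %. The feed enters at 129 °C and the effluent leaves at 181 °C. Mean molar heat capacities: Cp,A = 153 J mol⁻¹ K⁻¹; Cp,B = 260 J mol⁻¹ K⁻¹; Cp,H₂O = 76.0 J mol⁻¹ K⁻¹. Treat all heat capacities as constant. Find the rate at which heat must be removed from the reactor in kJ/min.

Q_out = 16400 kJ/min

Extent of reaction ξ = 0.917 × 12.1 / 2 = 5.5479 mol/s
Reaction term: ξ·ΔH°_rxn = 5.5479 × -71.2 = -395.01 kJ/s
Sensible, feed 129→25 °C: -192.54 kJ/s
Outlet flows (mol/s): A 1.0043, B 5.5479, H₂O 5.5479
Sensible, products 25→181 °C: 314.77 kJ/s
Q = ΔH = -272.78 kJ/s = -272.78 kW
Heat removed = 16367 kJ/min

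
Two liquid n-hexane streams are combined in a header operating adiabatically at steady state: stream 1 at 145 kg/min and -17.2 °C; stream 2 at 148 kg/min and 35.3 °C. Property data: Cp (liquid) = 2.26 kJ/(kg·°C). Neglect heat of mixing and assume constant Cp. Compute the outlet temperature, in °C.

Adiabatic, steady state ⇒ Σ ṁᵢCp,ᵢ(T_out − Tᵢ) = 0
Σ ṁᵢCp,ᵢTᵢ = 145×2.26×-17.2 + 148×2.26×35.3 = 6170.7
Σ ṁᵢCp,ᵢ = 145×2.26 + 148×2.26 = 662.18
T_out = 6170.7 / 662.18 = 9.3188 °C

T_out = 9.32 °C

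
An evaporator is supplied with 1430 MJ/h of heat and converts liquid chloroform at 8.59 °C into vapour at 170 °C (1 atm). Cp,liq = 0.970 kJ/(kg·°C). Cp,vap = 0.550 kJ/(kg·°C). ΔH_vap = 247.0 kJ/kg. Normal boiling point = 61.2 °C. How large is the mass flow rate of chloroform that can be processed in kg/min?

ṁ = 66.6 kg/min

Δh = 0.970×(61.2−8.59) + 247.0 + 0.550×(170−61.2) = 357.87 kJ/kg
Q = 1430 MJ/h = 397.22 kJ/s = 23833 kJ/min
ṁ = Q/Δh = 23833 / 357.87 = 66.597 kg/min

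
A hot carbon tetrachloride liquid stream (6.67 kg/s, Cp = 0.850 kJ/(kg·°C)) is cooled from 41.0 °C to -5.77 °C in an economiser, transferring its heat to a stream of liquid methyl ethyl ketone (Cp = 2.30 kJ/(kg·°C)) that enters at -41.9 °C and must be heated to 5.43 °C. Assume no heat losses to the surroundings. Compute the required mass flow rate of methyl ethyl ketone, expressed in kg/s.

ṁ_c = 2.44 kg/s

Heat released by hot stream: Q = 6.67 × 0.850 × (41.0 − -5.77) = 265.16 kJ/s
Energy balance on cold side (adiabatic exchanger): Q = ṁ_c·Cp_c·(T_c,out − T_c,in)
ṁ_c = 265.16 / [2.30 × (5.43 − -41.9)] = 2.4358 kg/s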